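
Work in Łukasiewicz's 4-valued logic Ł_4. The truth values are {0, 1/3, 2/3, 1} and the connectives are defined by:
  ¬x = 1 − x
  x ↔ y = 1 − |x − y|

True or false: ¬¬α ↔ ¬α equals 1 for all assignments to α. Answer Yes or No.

No

Counterexample: take α = 0.
¬α = ¬0 = 1
¬¬α = ¬1 = 0
¬α = ¬0 = 1
¬¬α ↔ ¬α = 0 ↔ 1 = 0
This gives 0 ≠ 1.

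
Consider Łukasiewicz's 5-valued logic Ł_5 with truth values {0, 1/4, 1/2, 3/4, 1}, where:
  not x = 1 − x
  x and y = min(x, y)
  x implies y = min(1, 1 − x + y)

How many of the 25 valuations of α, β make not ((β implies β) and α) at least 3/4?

value 1: 5 assignments (counts)
value 3/4: 5 assignments (counts)
value 1/2: 5 assignments
value 1/4: 5 assignments
value 0: 5 assignments
So 10 of the 25 assignments meet the threshold.

10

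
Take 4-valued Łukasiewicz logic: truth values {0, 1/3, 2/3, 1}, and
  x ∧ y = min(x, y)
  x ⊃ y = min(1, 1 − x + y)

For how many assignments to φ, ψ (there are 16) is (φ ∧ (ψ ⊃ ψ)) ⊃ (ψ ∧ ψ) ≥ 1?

φ = 0, ψ = 0 ↦ 1  ≥
φ = 0, ψ = 1/3 ↦ 1  ≥
φ = 0, ψ = 2/3 ↦ 1  ≥
φ = 0, ψ = 1 ↦ 1  ≥
φ = 1/3, ψ = 0 ↦ 2/3  <
φ = 1/3, ψ = 1/3 ↦ 1  ≥
φ = 1/3, ψ = 2/3 ↦ 1  ≥
φ = 1/3, ψ = 1 ↦ 1  ≥
φ = 2/3, ψ = 0 ↦ 1/3  <
φ = 2/3, ψ = 1/3 ↦ 2/3  <
φ = 2/3, ψ = 2/3 ↦ 1  ≥
φ = 2/3, ψ = 1 ↦ 1  ≥
φ = 1, ψ = 0 ↦ 0  <
φ = 1, ψ = 1/3 ↦ 1/3  <
φ = 1, ψ = 2/3 ↦ 2/3  <
φ = 1, ψ = 1 ↦ 1  ≥
So 10 of the 16 assignments meet the threshold.

10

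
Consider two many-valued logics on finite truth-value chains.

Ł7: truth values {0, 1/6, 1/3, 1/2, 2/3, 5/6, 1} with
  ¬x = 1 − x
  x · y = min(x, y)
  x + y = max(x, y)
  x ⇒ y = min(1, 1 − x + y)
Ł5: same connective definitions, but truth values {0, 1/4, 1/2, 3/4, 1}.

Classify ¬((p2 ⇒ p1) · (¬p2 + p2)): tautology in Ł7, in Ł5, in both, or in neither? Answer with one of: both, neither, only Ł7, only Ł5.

neither

In Ł7: at p1 = 0, p2 = 0 the value is 0 — not a tautology.
In Ł5: at p1 = 0, p2 = 0 the value is 0 — not a tautology.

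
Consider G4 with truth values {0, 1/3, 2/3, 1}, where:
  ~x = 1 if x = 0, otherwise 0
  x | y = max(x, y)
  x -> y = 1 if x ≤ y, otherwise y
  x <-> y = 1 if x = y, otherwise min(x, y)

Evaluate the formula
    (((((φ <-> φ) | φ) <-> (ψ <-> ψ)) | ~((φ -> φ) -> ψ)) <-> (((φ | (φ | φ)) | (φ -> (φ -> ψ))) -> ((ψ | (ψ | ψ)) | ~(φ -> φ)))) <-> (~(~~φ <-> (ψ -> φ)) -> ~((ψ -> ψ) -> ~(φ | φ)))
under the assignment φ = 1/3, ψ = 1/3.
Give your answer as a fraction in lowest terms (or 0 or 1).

1/3

φ <-> φ = 1/3 <-> 1/3 = 1
(φ <-> φ) | φ = 1 | 1/3 = 1
ψ <-> ψ = 1/3 <-> 1/3 = 1
((φ <-> φ) | φ) <-> (ψ <-> ψ) = 1 <-> 1 = 1
φ -> φ = 1/3 -> 1/3 = 1
(φ -> φ) -> ψ = 1 -> 1/3 = 1/3
~((φ -> φ) -> ψ) = ~1/3 = 0
(((φ <-> φ) | φ) <-> (ψ <-> ψ)) | ~((φ -> φ) -> ψ) = 1 | 0 = 1
φ | φ = 1/3 | 1/3 = 1/3
φ | (φ | φ) = 1/3 | 1/3 = 1/3
φ -> ψ = 1/3 -> 1/3 = 1
φ -> (φ -> ψ) = 1/3 -> 1 = 1
(φ | (φ | φ)) | (φ -> (φ -> ψ)) = 1/3 | 1 = 1
ψ | ψ = 1/3 | 1/3 = 1/3
ψ | (ψ | ψ) = 1/3 | 1/3 = 1/3
φ -> φ = 1/3 -> 1/3 = 1
~(φ -> φ) = ~1 = 0
(ψ | (ψ | ψ)) | ~(φ -> φ) = 1/3 | 0 = 1/3
((φ | (φ | φ)) | (φ -> (φ -> ψ))) -> ((ψ | (ψ | ψ)) | ~(φ -> φ)) = 1 -> 1/3 = 1/3
((((φ <-> φ) | φ) <-> (ψ <-> ψ)) | ~((φ -> φ) -> ψ)) <-> (((φ | (φ | φ)) | (φ -> (φ -> ψ))) -> ((ψ | (ψ | ψ)) | ~(φ -> φ))) = 1 <-> 1/3 = 1/3
~φ = ~1/3 = 0
~~φ = ~0 = 1
ψ -> φ = 1/3 -> 1/3 = 1
~~φ <-> (ψ -> φ) = 1 <-> 1 = 1
~(~~φ <-> (ψ -> φ)) = ~1 = 0
ψ -> ψ = 1/3 -> 1/3 = 1
φ | φ = 1/3 | 1/3 = 1/3
~(φ | φ) = ~1/3 = 0
(ψ -> ψ) -> ~(φ | φ) = 1 -> 0 = 0
~((ψ -> ψ) -> ~(φ | φ)) = ~0 = 1
~(~~φ <-> (ψ -> φ)) -> ~((ψ -> ψ) -> ~(φ | φ)) = 0 -> 1 = 1
(((((φ <-> φ) | φ) <-> (ψ <-> ψ)) | ~((φ -> φ) -> ψ)) <-> (((φ | (φ | φ)) | (φ -> (φ -> ψ))) -> ((ψ | (ψ | ψ)) | ~(φ -> φ)))) <-> (~(~~φ <-> (ψ -> φ)) -> ~((ψ -> ψ) -> ~(φ | φ))) = 1/3 <-> 1 = 1/3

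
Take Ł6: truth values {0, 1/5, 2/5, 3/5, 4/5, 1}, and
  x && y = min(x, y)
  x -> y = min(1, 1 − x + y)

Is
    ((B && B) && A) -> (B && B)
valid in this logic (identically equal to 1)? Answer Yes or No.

At A = 2/5, B = 1, for instance:
B && B = 1 && 1 = 1
(B && B) && A = 1 && 2/5 = 2/5
((B && B) && A) -> (B && B) = 2/5 -> 1 = 1
and checking the remaining 35 assignments likewise gives ≥ 1 in every case.

Yes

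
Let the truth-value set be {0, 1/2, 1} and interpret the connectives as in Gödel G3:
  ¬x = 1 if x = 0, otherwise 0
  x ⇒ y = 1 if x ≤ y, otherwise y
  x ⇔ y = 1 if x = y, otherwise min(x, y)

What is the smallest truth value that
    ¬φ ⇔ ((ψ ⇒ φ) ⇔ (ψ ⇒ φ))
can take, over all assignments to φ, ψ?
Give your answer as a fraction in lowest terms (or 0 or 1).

0

Take φ = 1/2, ψ = 0:
¬φ = ¬1/2 = 0
ψ ⇒ φ = 0 ⇒ 1/2 = 1
ψ ⇒ φ = 0 ⇒ 1/2 = 1
(ψ ⇒ φ) ⇔ (ψ ⇒ φ) = 1 ⇔ 1 = 1
¬φ ⇔ ((ψ ⇒ φ) ⇔ (ψ ⇒ φ)) = 0 ⇔ 1 = 0
No assignment yields a value below 0, so this is the minimum.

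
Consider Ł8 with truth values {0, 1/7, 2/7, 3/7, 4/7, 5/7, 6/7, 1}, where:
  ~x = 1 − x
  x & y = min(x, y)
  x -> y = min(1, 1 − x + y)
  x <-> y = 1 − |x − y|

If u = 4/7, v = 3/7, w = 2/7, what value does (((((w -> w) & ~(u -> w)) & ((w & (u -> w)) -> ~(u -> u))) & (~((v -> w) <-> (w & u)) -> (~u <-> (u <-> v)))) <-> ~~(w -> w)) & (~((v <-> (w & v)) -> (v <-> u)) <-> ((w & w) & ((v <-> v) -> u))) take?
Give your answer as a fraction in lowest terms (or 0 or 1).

w -> w = 2/7 -> 2/7 = 1
u -> w = 4/7 -> 2/7 = 5/7
~(u -> w) = ~5/7 = 2/7
(w -> w) & ~(u -> w) = 1 & 2/7 = 2/7
u -> w = 4/7 -> 2/7 = 5/7
w & (u -> w) = 2/7 & 5/7 = 2/7
u -> u = 4/7 -> 4/7 = 1
~(u -> u) = ~1 = 0
(w & (u -> w)) -> ~(u -> u) = 2/7 -> 0 = 5/7
((w -> w) & ~(u -> w)) & ((w & (u -> w)) -> ~(u -> u)) = 2/7 & 5/7 = 2/7
v -> w = 3/7 -> 2/7 = 6/7
w & u = 2/7 & 4/7 = 2/7
(v -> w) <-> (w & u) = 6/7 <-> 2/7 = 3/7
~((v -> w) <-> (w & u)) = ~3/7 = 4/7
~u = ~4/7 = 3/7
u <-> v = 4/7 <-> 3/7 = 6/7
~u <-> (u <-> v) = 3/7 <-> 6/7 = 4/7
~((v -> w) <-> (w & u)) -> (~u <-> (u <-> v)) = 4/7 -> 4/7 = 1
(((w -> w) & ~(u -> w)) & ((w & (u -> w)) -> ~(u -> u))) & (~((v -> w) <-> (w & u)) -> (~u <-> (u <-> v))) = 2/7 & 1 = 2/7
w -> w = 2/7 -> 2/7 = 1
~(w -> w) = ~1 = 0
~~(w -> w) = ~0 = 1
((((w -> w) & ~(u -> w)) & ((w & (u -> w)) -> ~(u -> u))) & (~((v -> w) <-> (w & u)) -> (~u <-> (u <-> v)))) <-> ~~(w -> w) = 2/7 <-> 1 = 2/7
w & v = 2/7 & 3/7 = 2/7
v <-> (w & v) = 3/7 <-> 2/7 = 6/7
v <-> u = 3/7 <-> 4/7 = 6/7
(v <-> (w & v)) -> (v <-> u) = 6/7 -> 6/7 = 1
~((v <-> (w & v)) -> (v <-> u)) = ~1 = 0
w & w = 2/7 & 2/7 = 2/7
v <-> v = 3/7 <-> 3/7 = 1
(v <-> v) -> u = 1 -> 4/7 = 4/7
(w & w) & ((v <-> v) -> u) = 2/7 & 4/7 = 2/7
~((v <-> (w & v)) -> (v <-> u)) <-> ((w & w) & ((v <-> v) -> u)) = 0 <-> 2/7 = 5/7
(((((w -> w) & ~(u -> w)) & ((w & (u -> w)) -> ~(u -> u))) & (~((v -> w) <-> (w & u)) -> (~u <-> (u <-> v)))) <-> ~~(w -> w)) & (~((v <-> (w & v)) -> (v <-> u)) <-> ((w & w) & ((v <-> v) -> u))) = 2/7 & 5/7 = 2/7

2/7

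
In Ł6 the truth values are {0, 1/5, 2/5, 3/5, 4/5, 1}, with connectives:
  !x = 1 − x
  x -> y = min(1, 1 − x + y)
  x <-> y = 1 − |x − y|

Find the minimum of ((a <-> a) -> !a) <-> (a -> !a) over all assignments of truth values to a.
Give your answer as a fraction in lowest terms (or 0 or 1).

Take a = 2/5:
a <-> a = 2/5 <-> 2/5 = 1
!a = !2/5 = 3/5
(a <-> a) -> !a = 1 -> 3/5 = 3/5
!a = !2/5 = 3/5
a -> !a = 2/5 -> 3/5 = 1
((a <-> a) -> !a) <-> (a -> !a) = 3/5 <-> 1 = 3/5
No assignment yields a value below 3/5, so this is the minimum.

3/5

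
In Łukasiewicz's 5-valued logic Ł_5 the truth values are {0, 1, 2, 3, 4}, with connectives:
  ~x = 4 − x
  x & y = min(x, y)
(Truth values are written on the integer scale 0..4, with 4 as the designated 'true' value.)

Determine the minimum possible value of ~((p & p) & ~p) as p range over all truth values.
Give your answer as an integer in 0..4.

Take p = 2:
p & p = 2 & 2 = 2
~p = ~2 = 2
(p & p) & ~p = 2 & 2 = 2
~((p & p) & ~p) = ~2 = 2
No assignment yields a value below 2, so this is the minimum.

2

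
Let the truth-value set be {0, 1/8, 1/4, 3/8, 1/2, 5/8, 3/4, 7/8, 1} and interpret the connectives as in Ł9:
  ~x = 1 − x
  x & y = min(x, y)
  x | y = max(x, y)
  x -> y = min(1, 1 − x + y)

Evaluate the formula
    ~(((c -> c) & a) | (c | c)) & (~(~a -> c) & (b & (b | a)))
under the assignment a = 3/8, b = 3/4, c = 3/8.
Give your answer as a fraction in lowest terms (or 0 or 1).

1/4

c -> c = 3/8 -> 3/8 = 1
(c -> c) & a = 1 & 3/8 = 3/8
c | c = 3/8 | 3/8 = 3/8
((c -> c) & a) | (c | c) = 3/8 | 3/8 = 3/8
~(((c -> c) & a) | (c | c)) = ~3/8 = 5/8
~a = ~3/8 = 5/8
~a -> c = 5/8 -> 3/8 = 3/4
~(~a -> c) = ~3/4 = 1/4
b | a = 3/4 | 3/8 = 3/4
b & (b | a) = 3/4 & 3/4 = 3/4
~(~a -> c) & (b & (b | a)) = 1/4 & 3/4 = 1/4
~(((c -> c) & a) | (c | c)) & (~(~a -> c) & (b & (b | a))) = 5/8 & 1/4 = 1/4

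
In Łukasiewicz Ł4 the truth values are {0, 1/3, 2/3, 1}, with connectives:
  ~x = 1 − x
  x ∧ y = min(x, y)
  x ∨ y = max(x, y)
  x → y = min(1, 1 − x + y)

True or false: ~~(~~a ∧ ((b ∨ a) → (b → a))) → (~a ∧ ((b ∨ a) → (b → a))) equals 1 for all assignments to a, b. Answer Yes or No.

Counterexample: take a = 2/3, b = 0.
~a = ~2/3 = 1/3
~~a = ~1/3 = 2/3
b ∨ a = 0 ∨ 2/3 = 2/3
b → a = 0 → 2/3 = 1
(b ∨ a) → (b → a) = 2/3 → 1 = 1
~~a ∧ ((b ∨ a) → (b → a)) = 2/3 ∧ 1 = 2/3
~(~~a ∧ ((b ∨ a) → (b → a))) = ~2/3 = 1/3
~~(~~a ∧ ((b ∨ a) → (b → a))) = ~1/3 = 2/3
~a = ~2/3 = 1/3
b ∨ a = 0 ∨ 2/3 = 2/3
b → a = 0 → 2/3 = 1
(b ∨ a) → (b → a) = 2/3 → 1 = 1
~a ∧ ((b ∨ a) → (b → a)) = 1/3 ∧ 1 = 1/3
~~(~~a ∧ ((b ∨ a) → (b → a))) → (~a ∧ ((b ∨ a) → (b → a))) = 2/3 → 1/3 = 2/3
This gives 2/3 ≠ 1.

No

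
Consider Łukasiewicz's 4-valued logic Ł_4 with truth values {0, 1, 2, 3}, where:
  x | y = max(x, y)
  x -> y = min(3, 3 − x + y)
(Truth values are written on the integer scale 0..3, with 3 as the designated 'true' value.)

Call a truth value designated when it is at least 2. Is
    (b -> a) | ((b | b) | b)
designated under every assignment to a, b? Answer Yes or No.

a = 0, b = 0 ↦ 3
a = 0, b = 1 ↦ 2
a = 0, b = 2 ↦ 2
a = 0, b = 3 ↦ 3
a = 1, b = 0 ↦ 3
a = 1, b = 1 ↦ 3
a = 1, b = 2 ↦ 2
a = 1, b = 3 ↦ 3
a = 2, b = 0 ↦ 3
a = 2, b = 1 ↦ 3
a = 2, b = 2 ↦ 3
a = 2, b = 3 ↦ 3
a = 3, b = 0 ↦ 3
a = 3, b = 1 ↦ 3
a = 3, b = 2 ↦ 3
a = 3, b = 3 ↦ 3
Every assignment gives a value ≥ 2.

Yes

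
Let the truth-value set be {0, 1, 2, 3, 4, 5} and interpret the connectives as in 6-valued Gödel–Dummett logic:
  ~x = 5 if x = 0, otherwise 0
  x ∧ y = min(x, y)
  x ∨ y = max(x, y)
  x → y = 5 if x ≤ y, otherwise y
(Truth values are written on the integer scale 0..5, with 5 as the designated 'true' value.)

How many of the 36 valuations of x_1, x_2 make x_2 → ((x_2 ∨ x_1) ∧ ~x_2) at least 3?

value 5: 6 assignments (counts)
value 0: 30 assignments
So 6 of the 36 assignments meet the threshold.

6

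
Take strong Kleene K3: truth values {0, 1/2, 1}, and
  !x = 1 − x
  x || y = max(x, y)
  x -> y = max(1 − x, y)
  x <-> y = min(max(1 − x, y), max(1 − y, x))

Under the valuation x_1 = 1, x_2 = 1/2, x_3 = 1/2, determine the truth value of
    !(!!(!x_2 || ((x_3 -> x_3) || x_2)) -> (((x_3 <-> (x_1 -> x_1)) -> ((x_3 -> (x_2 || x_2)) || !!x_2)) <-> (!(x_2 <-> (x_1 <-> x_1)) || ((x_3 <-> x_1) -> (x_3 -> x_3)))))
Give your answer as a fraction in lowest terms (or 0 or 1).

1/2

!x_2 = !1/2 = 1/2
x_3 -> x_3 = 1/2 -> 1/2 = 1/2
(x_3 -> x_3) || x_2 = 1/2 || 1/2 = 1/2
!x_2 || ((x_3 -> x_3) || x_2) = 1/2 || 1/2 = 1/2
!(!x_2 || ((x_3 -> x_3) || x_2)) = !1/2 = 1/2
!!(!x_2 || ((x_3 -> x_3) || x_2)) = !1/2 = 1/2
x_1 -> x_1 = 1 -> 1 = 1
x_3 <-> (x_1 -> x_1) = 1/2 <-> 1 = 1/2
x_2 || x_2 = 1/2 || 1/2 = 1/2
x_3 -> (x_2 || x_2) = 1/2 -> 1/2 = 1/2
!x_2 = !1/2 = 1/2
!!x_2 = !1/2 = 1/2
(x_3 -> (x_2 || x_2)) || !!x_2 = 1/2 || 1/2 = 1/2
(x_3 <-> (x_1 -> x_1)) -> ((x_3 -> (x_2 || x_2)) || !!x_2) = 1/2 -> 1/2 = 1/2
x_1 <-> x_1 = 1 <-> 1 = 1
x_2 <-> (x_1 <-> x_1) = 1/2 <-> 1 = 1/2
!(x_2 <-> (x_1 <-> x_1)) = !1/2 = 1/2
x_3 <-> x_1 = 1/2 <-> 1 = 1/2
x_3 -> x_3 = 1/2 -> 1/2 = 1/2
(x_3 <-> x_1) -> (x_3 -> x_3) = 1/2 -> 1/2 = 1/2
!(x_2 <-> (x_1 <-> x_1)) || ((x_3 <-> x_1) -> (x_3 -> x_3)) = 1/2 || 1/2 = 1/2
((x_3 <-> (x_1 -> x_1)) -> ((x_3 -> (x_2 || x_2)) || !!x_2)) <-> (!(x_2 <-> (x_1 <-> x_1)) || ((x_3 <-> x_1) -> (x_3 -> x_3))) = 1/2 <-> 1/2 = 1/2
!!(!x_2 || ((x_3 -> x_3) || x_2)) -> (((x_3 <-> (x_1 -> x_1)) -> ((x_3 -> (x_2 || x_2)) || !!x_2)) <-> (!(x_2 <-> (x_1 <-> x_1)) || ((x_3 <-> x_1) -> (x_3 -> x_3)))) = 1/2 -> 1/2 = 1/2
!(!!(!x_2 || ((x_3 -> x_3) || x_2)) -> (((x_3 <-> (x_1 -> x_1)) -> ((x_3 -> (x_2 || x_2)) || !!x_2)) <-> (!(x_2 <-> (x_1 <-> x_1)) || ((x_3 <-> x_1) -> (x_3 -> x_3))))) = !1/2 = 1/2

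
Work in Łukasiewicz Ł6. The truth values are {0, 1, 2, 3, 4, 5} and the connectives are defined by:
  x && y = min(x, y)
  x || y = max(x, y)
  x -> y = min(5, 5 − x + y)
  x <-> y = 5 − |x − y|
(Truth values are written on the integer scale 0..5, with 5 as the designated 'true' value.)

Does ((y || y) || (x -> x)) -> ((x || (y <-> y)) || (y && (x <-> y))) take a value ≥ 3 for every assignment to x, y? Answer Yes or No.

Yes

At x = 3, y = 2, for instance:
y || y = 2 || 2 = 2
x -> x = 3 -> 3 = 5
(y || y) || (x -> x) = 2 || 5 = 5
y <-> y = 2 <-> 2 = 5
x || (y <-> y) = 3 || 5 = 5
x <-> y = 3 <-> 2 = 4
y && (x <-> y) = 2 && 4 = 2
(x || (y <-> y)) || (y && (x <-> y)) = 5 || 2 = 5
((y || y) || (x -> x)) -> ((x || (y <-> y)) || (y && (x <-> y))) = 5 -> 5 = 5
and checking the remaining 35 assignments likewise gives ≥ 3 in every case.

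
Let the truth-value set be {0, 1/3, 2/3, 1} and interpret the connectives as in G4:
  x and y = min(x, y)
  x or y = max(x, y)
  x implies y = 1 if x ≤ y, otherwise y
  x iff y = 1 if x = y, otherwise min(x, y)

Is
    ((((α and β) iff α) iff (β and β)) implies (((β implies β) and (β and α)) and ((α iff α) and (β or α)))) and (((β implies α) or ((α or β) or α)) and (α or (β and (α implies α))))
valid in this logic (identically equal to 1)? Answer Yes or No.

Counterexample: take α = 0, β = 0.
α and β = 0 and 0 = 0
(α and β) iff α = 0 iff 0 = 1
β and β = 0 and 0 = 0
((α and β) iff α) iff (β and β) = 1 iff 0 = 0
β implies β = 0 implies 0 = 1
β and α = 0 and 0 = 0
(β implies β) and (β and α) = 1 and 0 = 0
α iff α = 0 iff 0 = 1
β or α = 0 or 0 = 0
(α iff α) and (β or α) = 1 and 0 = 0
((β implies β) and (β and α)) and ((α iff α) and (β or α)) = 0 and 0 = 0
(((α and β) iff α) iff (β and β)) implies (((β implies β) and (β and α)) and ((α iff α) and (β or α))) = 0 implies 0 = 1
β implies α = 0 implies 0 = 1
α or β = 0 or 0 = 0
(α or β) or α = 0 or 0 = 0
(β implies α) or ((α or β) or α) = 1 or 0 = 1
α implies α = 0 implies 0 = 1
β and (α implies α) = 0 and 1 = 0
α or (β and (α implies α)) = 0 or 0 = 0
((β implies α) or ((α or β) or α)) and (α or (β and (α implies α))) = 1 and 0 = 0
((((α and β) iff α) iff (β and β)) implies (((β implies β) and (β and α)) and ((α iff α) and (β or α)))) and (((β implies α) or ((α or β) or α)) and (α or (β and (α implies α)))) = 1 and 0 = 0
This gives 0 ≠ 1.

No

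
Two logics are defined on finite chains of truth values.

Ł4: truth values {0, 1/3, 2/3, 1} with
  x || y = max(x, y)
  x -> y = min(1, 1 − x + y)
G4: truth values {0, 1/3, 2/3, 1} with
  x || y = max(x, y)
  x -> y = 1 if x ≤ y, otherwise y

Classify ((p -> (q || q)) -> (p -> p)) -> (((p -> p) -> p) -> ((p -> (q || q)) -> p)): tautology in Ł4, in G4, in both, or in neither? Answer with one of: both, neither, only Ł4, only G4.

In Ł4: every assignment gives 1 — tautology.
In G4: every assignment gives 1 — tautology.

both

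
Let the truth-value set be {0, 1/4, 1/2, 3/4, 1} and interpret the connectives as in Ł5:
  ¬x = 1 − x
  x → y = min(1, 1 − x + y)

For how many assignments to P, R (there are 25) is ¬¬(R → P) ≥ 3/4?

value 1: 15 assignments (counts)
value 3/4: 4 assignments (counts)
value 1/2: 3 assignments
value 1/4: 2 assignments
value 0: 1 assignment
So 19 of the 25 assignments meet the threshold.

19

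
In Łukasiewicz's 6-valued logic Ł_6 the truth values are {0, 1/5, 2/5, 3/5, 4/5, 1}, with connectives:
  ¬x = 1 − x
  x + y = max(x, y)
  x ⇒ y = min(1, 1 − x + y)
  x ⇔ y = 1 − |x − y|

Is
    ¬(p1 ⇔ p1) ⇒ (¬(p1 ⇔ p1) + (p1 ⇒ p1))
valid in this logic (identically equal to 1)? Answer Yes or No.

p1 = 0 ↦ 1
p1 = 1/5 ↦ 1
p1 = 2/5 ↦ 1
p1 = 3/5 ↦ 1
p1 = 4/5 ↦ 1
p1 = 1 ↦ 1
Every assignment gives a value ≥ 1.

Yes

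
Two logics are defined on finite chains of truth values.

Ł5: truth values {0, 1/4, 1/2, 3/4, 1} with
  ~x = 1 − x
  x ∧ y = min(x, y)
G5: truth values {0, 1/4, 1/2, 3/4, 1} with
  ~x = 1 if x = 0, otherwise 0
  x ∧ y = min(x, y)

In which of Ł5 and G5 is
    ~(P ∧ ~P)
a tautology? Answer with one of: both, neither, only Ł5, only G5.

In Ł5: at P = 1/4 the value is 3/4 — not a tautology.
In G5: every assignment gives 1 — tautology.

only G5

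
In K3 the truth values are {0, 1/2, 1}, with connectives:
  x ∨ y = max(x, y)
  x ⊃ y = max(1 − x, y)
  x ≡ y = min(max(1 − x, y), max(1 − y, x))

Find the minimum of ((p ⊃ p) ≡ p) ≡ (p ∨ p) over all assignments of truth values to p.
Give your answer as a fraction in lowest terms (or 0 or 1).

Take p = 1/2:
p ⊃ p = 1/2 ⊃ 1/2 = 1/2
(p ⊃ p) ≡ p = 1/2 ≡ 1/2 = 1/2
p ∨ p = 1/2 ∨ 1/2 = 1/2
((p ⊃ p) ≡ p) ≡ (p ∨ p) = 1/2 ≡ 1/2 = 1/2
No assignment yields a value below 1/2, so this is the minimum.

1/2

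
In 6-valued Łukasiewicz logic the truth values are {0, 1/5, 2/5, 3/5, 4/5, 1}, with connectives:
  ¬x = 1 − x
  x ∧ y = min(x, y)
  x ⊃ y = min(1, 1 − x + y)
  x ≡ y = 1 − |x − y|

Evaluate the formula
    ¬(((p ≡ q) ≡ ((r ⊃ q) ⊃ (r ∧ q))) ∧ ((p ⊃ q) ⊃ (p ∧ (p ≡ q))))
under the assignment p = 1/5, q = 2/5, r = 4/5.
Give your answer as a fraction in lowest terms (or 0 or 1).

4/5

p ≡ q = 1/5 ≡ 2/5 = 4/5
r ⊃ q = 4/5 ⊃ 2/5 = 3/5
r ∧ q = 4/5 ∧ 2/5 = 2/5
(r ⊃ q) ⊃ (r ∧ q) = 3/5 ⊃ 2/5 = 4/5
(p ≡ q) ≡ ((r ⊃ q) ⊃ (r ∧ q)) = 4/5 ≡ 4/5 = 1
p ⊃ q = 1/5 ⊃ 2/5 = 1
p ≡ q = 1/5 ≡ 2/5 = 4/5
p ∧ (p ≡ q) = 1/5 ∧ 4/5 = 1/5
(p ⊃ q) ⊃ (p ∧ (p ≡ q)) = 1 ⊃ 1/5 = 1/5
((p ≡ q) ≡ ((r ⊃ q) ⊃ (r ∧ q))) ∧ ((p ⊃ q) ⊃ (p ∧ (p ≡ q))) = 1 ∧ 1/5 = 1/5
¬(((p ≡ q) ≡ ((r ⊃ q) ⊃ (r ∧ q))) ∧ ((p ⊃ q) ⊃ (p ∧ (p ≡ q)))) = ¬1/5 = 4/5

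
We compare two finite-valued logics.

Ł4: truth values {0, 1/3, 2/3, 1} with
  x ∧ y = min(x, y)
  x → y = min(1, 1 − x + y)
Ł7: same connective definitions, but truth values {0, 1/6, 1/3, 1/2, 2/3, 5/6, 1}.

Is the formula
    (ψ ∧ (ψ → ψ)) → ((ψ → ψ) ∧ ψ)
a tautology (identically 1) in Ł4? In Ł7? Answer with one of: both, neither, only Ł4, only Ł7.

both

In Ł4: every assignment gives 1 — tautology.
In Ł7: every assignment gives 1 — tautology.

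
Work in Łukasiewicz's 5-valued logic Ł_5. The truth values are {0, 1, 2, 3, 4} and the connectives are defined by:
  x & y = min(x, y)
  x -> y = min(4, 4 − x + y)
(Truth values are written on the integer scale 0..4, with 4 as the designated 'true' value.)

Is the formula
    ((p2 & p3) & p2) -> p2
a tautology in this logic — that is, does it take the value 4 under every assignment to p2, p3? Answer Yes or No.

At p2 = 2, p3 = 3, for instance:
p2 & p3 = 2 & 3 = 2
(p2 & p3) & p2 = 2 & 2 = 2
((p2 & p3) & p2) -> p2 = 2 -> 2 = 4
and checking the remaining 24 assignments likewise gives ≥ 4 in every case.

Yes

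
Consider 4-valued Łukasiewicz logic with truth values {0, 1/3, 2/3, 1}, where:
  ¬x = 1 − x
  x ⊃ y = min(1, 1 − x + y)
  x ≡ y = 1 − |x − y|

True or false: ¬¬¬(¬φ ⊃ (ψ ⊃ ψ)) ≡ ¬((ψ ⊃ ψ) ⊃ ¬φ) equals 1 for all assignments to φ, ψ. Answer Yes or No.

Counterexample: take φ = 1/3, ψ = 0.
¬φ = ¬1/3 = 2/3
ψ ⊃ ψ = 0 ⊃ 0 = 1
¬φ ⊃ (ψ ⊃ ψ) = 2/3 ⊃ 1 = 1
¬(¬φ ⊃ (ψ ⊃ ψ)) = ¬1 = 0
¬¬(¬φ ⊃ (ψ ⊃ ψ)) = ¬0 = 1
¬¬¬(¬φ ⊃ (ψ ⊃ ψ)) = ¬1 = 0
ψ ⊃ ψ = 0 ⊃ 0 = 1
¬φ = ¬1/3 = 2/3
(ψ ⊃ ψ) ⊃ ¬φ = 1 ⊃ 2/3 = 2/3
¬((ψ ⊃ ψ) ⊃ ¬φ) = ¬2/3 = 1/3
¬¬¬(¬φ ⊃ (ψ ⊃ ψ)) ≡ ¬((ψ ⊃ ψ) ⊃ ¬φ) = 0 ≡ 1/3 = 2/3
This gives 2/3 ≠ 1.

No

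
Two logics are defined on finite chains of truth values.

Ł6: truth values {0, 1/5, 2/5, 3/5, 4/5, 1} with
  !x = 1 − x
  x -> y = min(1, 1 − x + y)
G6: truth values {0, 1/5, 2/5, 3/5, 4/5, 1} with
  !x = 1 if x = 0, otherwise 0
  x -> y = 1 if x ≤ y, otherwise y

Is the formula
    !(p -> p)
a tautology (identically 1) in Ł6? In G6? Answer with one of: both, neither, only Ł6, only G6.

In Ł6: at p = 0 the value is 0 — not a tautology.
In G6: at p = 0 the value is 0 — not a tautology.

neither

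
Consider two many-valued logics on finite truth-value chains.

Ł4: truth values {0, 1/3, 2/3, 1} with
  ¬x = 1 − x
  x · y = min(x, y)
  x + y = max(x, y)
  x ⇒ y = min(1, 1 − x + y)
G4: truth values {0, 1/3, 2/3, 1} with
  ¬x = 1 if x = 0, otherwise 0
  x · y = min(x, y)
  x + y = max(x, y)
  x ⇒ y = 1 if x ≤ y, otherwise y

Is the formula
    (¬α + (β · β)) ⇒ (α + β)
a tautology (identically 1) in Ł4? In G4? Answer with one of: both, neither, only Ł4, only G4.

neither

In Ł4: at α = 0, β = 0 the value is 0 — not a tautology.
In G4: at α = 0, β = 0 the value is 0 — not a tautology.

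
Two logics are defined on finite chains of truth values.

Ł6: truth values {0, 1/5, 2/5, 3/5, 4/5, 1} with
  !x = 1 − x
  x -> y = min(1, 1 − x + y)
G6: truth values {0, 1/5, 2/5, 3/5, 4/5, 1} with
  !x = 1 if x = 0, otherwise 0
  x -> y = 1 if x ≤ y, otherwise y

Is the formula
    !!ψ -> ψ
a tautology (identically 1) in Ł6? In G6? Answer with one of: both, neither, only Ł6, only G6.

only Ł6

In Ł6: every assignment gives 1 — tautology.
In G6: at ψ = 1/5 the value is 1/5 — not a tautology.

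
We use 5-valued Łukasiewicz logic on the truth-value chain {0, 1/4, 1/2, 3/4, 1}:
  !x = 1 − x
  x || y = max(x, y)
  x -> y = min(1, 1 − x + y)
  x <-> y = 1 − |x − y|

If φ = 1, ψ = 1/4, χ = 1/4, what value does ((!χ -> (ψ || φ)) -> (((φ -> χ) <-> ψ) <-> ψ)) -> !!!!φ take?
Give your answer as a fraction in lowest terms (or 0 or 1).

!χ = !1/4 = 3/4
ψ || φ = 1/4 || 1 = 1
!χ -> (ψ || φ) = 3/4 -> 1 = 1
φ -> χ = 1 -> 1/4 = 1/4
(φ -> χ) <-> ψ = 1/4 <-> 1/4 = 1
((φ -> χ) <-> ψ) <-> ψ = 1 <-> 1/4 = 1/4
(!χ -> (ψ || φ)) -> (((φ -> χ) <-> ψ) <-> ψ) = 1 -> 1/4 = 1/4
!φ = !1 = 0
!!φ = !0 = 1
!!!φ = !1 = 0
!!!!φ = !0 = 1
((!χ -> (ψ || φ)) -> (((φ -> χ) <-> ψ) <-> ψ)) -> !!!!φ = 1/4 -> 1 = 1

1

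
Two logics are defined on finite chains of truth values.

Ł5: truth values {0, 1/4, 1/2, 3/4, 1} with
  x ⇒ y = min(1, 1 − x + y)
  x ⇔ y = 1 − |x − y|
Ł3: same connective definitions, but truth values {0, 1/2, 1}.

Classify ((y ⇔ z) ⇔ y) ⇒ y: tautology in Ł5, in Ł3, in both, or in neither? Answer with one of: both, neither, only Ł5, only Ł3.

neither

In Ł5: at y = 0, z = 1/4 the value is 3/4 — not a tautology.
In Ł3: at y = 0, z = 1/2 the value is 1/2 — not a tautology.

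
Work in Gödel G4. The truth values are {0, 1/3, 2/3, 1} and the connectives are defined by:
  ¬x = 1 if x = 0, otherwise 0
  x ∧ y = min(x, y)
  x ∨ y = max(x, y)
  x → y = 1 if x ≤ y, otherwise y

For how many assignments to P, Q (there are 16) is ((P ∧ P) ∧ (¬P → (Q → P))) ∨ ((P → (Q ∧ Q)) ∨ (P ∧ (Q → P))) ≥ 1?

P = 0, Q = 0 ↦ 1  ≥
P = 0, Q = 1/3 ↦ 1  ≥
P = 0, Q = 2/3 ↦ 1  ≥
P = 0, Q = 1 ↦ 1  ≥
P = 1/3, Q = 0 ↦ 1/3  <
P = 1/3, Q = 1/3 ↦ 1  ≥
P = 1/3, Q = 2/3 ↦ 1  ≥
P = 1/3, Q = 1 ↦ 1  ≥
P = 2/3, Q = 0 ↦ 2/3  <
P = 2/3, Q = 1/3 ↦ 2/3  <
P = 2/3, Q = 2/3 ↦ 1  ≥
P = 2/3, Q = 1 ↦ 1  ≥
P = 1, Q = 0 ↦ 1  ≥
P = 1, Q = 1/3 ↦ 1  ≥
P = 1, Q = 2/3 ↦ 1  ≥
P = 1, Q = 1 ↦ 1  ≥
So 13 of the 16 assignments meet the threshold.

13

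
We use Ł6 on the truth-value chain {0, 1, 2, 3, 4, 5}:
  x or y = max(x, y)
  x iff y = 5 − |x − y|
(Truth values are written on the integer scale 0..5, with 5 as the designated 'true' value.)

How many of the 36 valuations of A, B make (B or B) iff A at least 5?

value 5: 6 assignments (counts)
value 4: 10 assignments
value 3: 8 assignments
value 2: 6 assignments
value 1: 4 assignments
value 0: 2 assignments
So 6 of the 36 assignments meet the threshold.

6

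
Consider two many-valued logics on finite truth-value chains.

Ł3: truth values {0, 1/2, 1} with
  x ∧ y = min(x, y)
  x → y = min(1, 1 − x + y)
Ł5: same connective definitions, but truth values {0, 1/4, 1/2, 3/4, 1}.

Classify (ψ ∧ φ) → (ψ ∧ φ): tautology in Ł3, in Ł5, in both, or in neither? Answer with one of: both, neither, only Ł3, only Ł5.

both

In Ł3: every assignment gives 1 — tautology.
In Ł5: every assignment gives 1 — tautology.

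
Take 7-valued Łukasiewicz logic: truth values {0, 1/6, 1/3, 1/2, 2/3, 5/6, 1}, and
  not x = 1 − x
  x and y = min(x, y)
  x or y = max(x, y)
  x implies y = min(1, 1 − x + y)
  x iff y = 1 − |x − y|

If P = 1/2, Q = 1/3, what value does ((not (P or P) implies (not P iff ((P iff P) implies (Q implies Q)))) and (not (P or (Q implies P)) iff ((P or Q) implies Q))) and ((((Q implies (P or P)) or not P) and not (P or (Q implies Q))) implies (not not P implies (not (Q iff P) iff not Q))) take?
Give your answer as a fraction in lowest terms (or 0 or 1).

1/6

P or P = 1/2 or 1/2 = 1/2
not (P or P) = not 1/2 = 1/2
not P = not 1/2 = 1/2
P iff P = 1/2 iff 1/2 = 1
Q implies Q = 1/3 implies 1/3 = 1
(P iff P) implies (Q implies Q) = 1 implies 1 = 1
not P iff ((P iff P) implies (Q implies Q)) = 1/2 iff 1 = 1/2
not (P or P) implies (not P iff ((P iff P) implies (Q implies Q))) = 1/2 implies 1/2 = 1
Q implies P = 1/3 implies 1/2 = 1
P or (Q implies P) = 1/2 or 1 = 1
not (P or (Q implies P)) = not 1 = 0
P or Q = 1/2 or 1/3 = 1/2
(P or Q) implies Q = 1/2 implies 1/3 = 5/6
not (P or (Q implies P)) iff ((P or Q) implies Q) = 0 iff 5/6 = 1/6
(not (P or P) implies (not P iff ((P iff P) implies (Q implies Q)))) and (not (P or (Q implies P)) iff ((P or Q) implies Q)) = 1 and 1/6 = 1/6
P or P = 1/2 or 1/2 = 1/2
Q implies (P or P) = 1/3 implies 1/2 = 1
not P = not 1/2 = 1/2
(Q implies (P or P)) or not P = 1 or 1/2 = 1
Q implies Q = 1/3 implies 1/3 = 1
P or (Q implies Q) = 1/2 or 1 = 1
not (P or (Q implies Q)) = not 1 = 0
((Q implies (P or P)) or not P) and not (P or (Q implies Q)) = 1 and 0 = 0
not P = not 1/2 = 1/2
not not P = not 1/2 = 1/2
Q iff P = 1/3 iff 1/2 = 5/6
not (Q iff P) = not 5/6 = 1/6
not Q = not 1/3 = 2/3
not (Q iff P) iff not Q = 1/6 iff 2/3 = 1/2
not not P implies (not (Q iff P) iff not Q) = 1/2 implies 1/2 = 1
(((Q implies (P or P)) or not P) and not (P or (Q implies Q))) implies (not not P implies (not (Q iff P) iff not Q)) = 0 implies 1 = 1
((not (P or P) implies (not P iff ((P iff P) implies (Q implies Q)))) and (not (P or (Q implies P)) iff ((P or Q) implies Q))) and ((((Q implies (P or P)) or not P) and not (P or (Q implies Q))) implies (not not P implies (not (Q iff P) iff not Q))) = 1/6 and 1 = 1/6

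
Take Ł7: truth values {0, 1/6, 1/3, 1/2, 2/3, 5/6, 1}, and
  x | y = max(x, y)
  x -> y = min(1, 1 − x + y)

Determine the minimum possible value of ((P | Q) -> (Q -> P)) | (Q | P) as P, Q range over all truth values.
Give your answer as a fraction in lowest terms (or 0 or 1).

Take P = 0, Q = 2/3:
P | Q = 0 | 2/3 = 2/3
Q -> P = 2/3 -> 0 = 1/3
(P | Q) -> (Q -> P) = 2/3 -> 1/3 = 2/3
Q | P = 2/3 | 0 = 2/3
((P | Q) -> (Q -> P)) | (Q | P) = 2/3 | 2/3 = 2/3
No assignment yields a value below 2/3, so this is the minimum.

2/3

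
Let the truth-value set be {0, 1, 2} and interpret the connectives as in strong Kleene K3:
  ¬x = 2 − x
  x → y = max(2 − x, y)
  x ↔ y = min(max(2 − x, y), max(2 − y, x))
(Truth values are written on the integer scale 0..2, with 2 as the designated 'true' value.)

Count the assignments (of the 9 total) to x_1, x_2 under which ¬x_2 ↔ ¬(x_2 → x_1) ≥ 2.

1

x_1 = 0, x_2 = 0 ↦ 0  <
x_1 = 0, x_2 = 1 ↦ 1  <
x_1 = 0, x_2 = 2 ↦ 0  <
x_1 = 1, x_2 = 0 ↦ 0  <
x_1 = 1, x_2 = 1 ↦ 1  <
x_1 = 1, x_2 = 2 ↦ 1  <
x_1 = 2, x_2 = 0 ↦ 0  <
x_1 = 2, x_2 = 1 ↦ 1  <
x_1 = 2, x_2 = 2 ↦ 2  ≥
So 1 of the 9 assignments meets the threshold.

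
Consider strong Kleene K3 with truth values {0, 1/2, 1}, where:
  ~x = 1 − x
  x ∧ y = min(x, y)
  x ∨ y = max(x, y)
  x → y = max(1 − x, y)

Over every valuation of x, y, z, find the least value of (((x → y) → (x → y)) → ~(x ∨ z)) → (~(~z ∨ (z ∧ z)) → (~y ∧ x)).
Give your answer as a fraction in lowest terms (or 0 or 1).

1/2

Take x = 0, y = 0, z = 1/2:
x → y = 0 → 0 = 1
x → y = 0 → 0 = 1
(x → y) → (x → y) = 1 → 1 = 1
x ∨ z = 0 ∨ 1/2 = 1/2
~(x ∨ z) = ~1/2 = 1/2
((x → y) → (x → y)) → ~(x ∨ z) = 1 → 1/2 = 1/2
~z = ~1/2 = 1/2
z ∧ z = 1/2 ∧ 1/2 = 1/2
~z ∨ (z ∧ z) = 1/2 ∨ 1/2 = 1/2
~(~z ∨ (z ∧ z)) = ~1/2 = 1/2
~y = ~0 = 1
~y ∧ x = 1 ∧ 0 = 0
~(~z ∨ (z ∧ z)) → (~y ∧ x) = 1/2 → 0 = 1/2
(((x → y) → (x → y)) → ~(x ∨ z)) → (~(~z ∨ (z ∧ z)) → (~y ∧ x)) = 1/2 → 1/2 = 1/2
No assignment yields a value below 1/2, so this is the minimum.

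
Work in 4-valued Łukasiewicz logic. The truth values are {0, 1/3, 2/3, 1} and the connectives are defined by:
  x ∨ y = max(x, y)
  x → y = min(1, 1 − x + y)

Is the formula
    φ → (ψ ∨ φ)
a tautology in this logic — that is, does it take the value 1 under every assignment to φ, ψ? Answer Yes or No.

φ = 0, ψ = 0 ↦ 1
φ = 0, ψ = 1/3 ↦ 1
φ = 0, ψ = 2/3 ↦ 1
φ = 0, ψ = 1 ↦ 1
φ = 1/3, ψ = 0 ↦ 1
φ = 1/3, ψ = 1/3 ↦ 1
φ = 1/3, ψ = 2/3 ↦ 1
φ = 1/3, ψ = 1 ↦ 1
φ = 2/3, ψ = 0 ↦ 1
φ = 2/3, ψ = 1/3 ↦ 1
φ = 2/3, ψ = 2/3 ↦ 1
φ = 2/3, ψ = 1 ↦ 1
φ = 1, ψ = 0 ↦ 1
φ = 1, ψ = 1/3 ↦ 1
φ = 1, ψ = 2/3 ↦ 1
φ = 1, ψ = 1 ↦ 1
Every assignment gives a value ≥ 1.

Yes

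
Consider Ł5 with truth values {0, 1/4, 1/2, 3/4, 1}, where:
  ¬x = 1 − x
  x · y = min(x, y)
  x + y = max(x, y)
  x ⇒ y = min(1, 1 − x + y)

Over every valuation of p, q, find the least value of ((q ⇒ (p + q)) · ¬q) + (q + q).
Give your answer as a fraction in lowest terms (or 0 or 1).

1/2

Take p = 0, q = 1/2:
p + q = 0 + 1/2 = 1/2
q ⇒ (p + q) = 1/2 ⇒ 1/2 = 1
¬q = ¬1/2 = 1/2
(q ⇒ (p + q)) · ¬q = 1 · 1/2 = 1/2
q + q = 1/2 + 1/2 = 1/2
((q ⇒ (p + q)) · ¬q) + (q + q) = 1/2 + 1/2 = 1/2
No assignment yields a value below 1/2, so this is the minimum.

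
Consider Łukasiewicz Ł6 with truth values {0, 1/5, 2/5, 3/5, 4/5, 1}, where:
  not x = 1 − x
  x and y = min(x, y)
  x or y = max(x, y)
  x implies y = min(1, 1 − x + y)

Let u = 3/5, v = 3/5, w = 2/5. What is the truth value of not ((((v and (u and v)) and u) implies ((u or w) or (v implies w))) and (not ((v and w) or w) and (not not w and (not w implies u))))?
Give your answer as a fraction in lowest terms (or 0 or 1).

3/5

u and v = 3/5 and 3/5 = 3/5
v and (u and v) = 3/5 and 3/5 = 3/5
(v and (u and v)) and u = 3/5 and 3/5 = 3/5
u or w = 3/5 or 2/5 = 3/5
v implies w = 3/5 implies 2/5 = 4/5
(u or w) or (v implies w) = 3/5 or 4/5 = 4/5
((v and (u and v)) and u) implies ((u or w) or (v implies w)) = 3/5 implies 4/5 = 1
v and w = 3/5 and 2/5 = 2/5
(v and w) or w = 2/5 or 2/5 = 2/5
not ((v and w) or w) = not 2/5 = 3/5
not w = not 2/5 = 3/5
not not w = not 3/5 = 2/5
not w = not 2/5 = 3/5
not w implies u = 3/5 implies 3/5 = 1
not not w and (not w implies u) = 2/5 and 1 = 2/5
not ((v and w) or w) and (not not w and (not w implies u)) = 3/5 and 2/5 = 2/5
(((v and (u and v)) and u) implies ((u or w) or (v implies w))) and (not ((v and w) or w) and (not not w and (not w implies u))) = 1 and 2/5 = 2/5
not ((((v and (u and v)) and u) implies ((u or w) or (v implies w))) and (not ((v and w) or w) and (not not w and (not w implies u)))) = not 2/5 = 3/5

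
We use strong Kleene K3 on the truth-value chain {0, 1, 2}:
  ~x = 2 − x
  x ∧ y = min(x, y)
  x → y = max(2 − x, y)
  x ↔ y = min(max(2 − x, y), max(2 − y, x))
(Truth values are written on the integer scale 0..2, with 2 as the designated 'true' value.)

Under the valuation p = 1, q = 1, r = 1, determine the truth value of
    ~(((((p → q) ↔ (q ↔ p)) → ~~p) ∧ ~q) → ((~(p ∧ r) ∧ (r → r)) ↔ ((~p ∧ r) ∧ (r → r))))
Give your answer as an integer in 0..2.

p → q = 1 → 1 = 1
q ↔ p = 1 ↔ 1 = 1
(p → q) ↔ (q ↔ p) = 1 ↔ 1 = 1
~p = ~1 = 1
~~p = ~1 = 1
((p → q) ↔ (q ↔ p)) → ~~p = 1 → 1 = 1
~q = ~1 = 1
(((p → q) ↔ (q ↔ p)) → ~~p) ∧ ~q = 1 ∧ 1 = 1
p ∧ r = 1 ∧ 1 = 1
~(p ∧ r) = ~1 = 1
r → r = 1 → 1 = 1
~(p ∧ r) ∧ (r → r) = 1 ∧ 1 = 1
~p = ~1 = 1
~p ∧ r = 1 ∧ 1 = 1
r → r = 1 → 1 = 1
(~p ∧ r) ∧ (r → r) = 1 ∧ 1 = 1
(~(p ∧ r) ∧ (r → r)) ↔ ((~p ∧ r) ∧ (r → r)) = 1 ↔ 1 = 1
((((p → q) ↔ (q ↔ p)) → ~~p) ∧ ~q) → ((~(p ∧ r) ∧ (r → r)) ↔ ((~p ∧ r) ∧ (r → r))) = 1 → 1 = 1
~(((((p → q) ↔ (q ↔ p)) → ~~p) ∧ ~q) → ((~(p ∧ r) ∧ (r → r)) ↔ ((~p ∧ r) ∧ (r → r)))) = ~1 = 1

1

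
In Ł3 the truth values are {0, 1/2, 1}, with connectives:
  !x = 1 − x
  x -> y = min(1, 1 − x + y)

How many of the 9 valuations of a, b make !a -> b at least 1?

a = 0, b = 0 ↦ 0  <
a = 0, b = 1/2 ↦ 1/2  <
a = 0, b = 1 ↦ 1  ≥
a = 1/2, b = 0 ↦ 1/2  <
a = 1/2, b = 1/2 ↦ 1  ≥
a = 1/2, b = 1 ↦ 1  ≥
a = 1, b = 0 ↦ 1  ≥
a = 1, b = 1/2 ↦ 1  ≥
a = 1, b = 1 ↦ 1  ≥
So 6 of the 9 assignments meet the threshold.

6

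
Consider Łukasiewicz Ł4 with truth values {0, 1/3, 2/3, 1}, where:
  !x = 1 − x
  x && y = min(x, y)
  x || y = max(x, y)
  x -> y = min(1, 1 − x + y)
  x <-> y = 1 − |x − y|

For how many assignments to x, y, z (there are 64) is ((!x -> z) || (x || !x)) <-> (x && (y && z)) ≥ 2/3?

value 1: 1 assignment (counts)
value 2/3: 10 assignments (counts)
value 1/3: 25 assignments
value 0: 28 assignments
So 11 of the 64 assignments meet the threshold.

11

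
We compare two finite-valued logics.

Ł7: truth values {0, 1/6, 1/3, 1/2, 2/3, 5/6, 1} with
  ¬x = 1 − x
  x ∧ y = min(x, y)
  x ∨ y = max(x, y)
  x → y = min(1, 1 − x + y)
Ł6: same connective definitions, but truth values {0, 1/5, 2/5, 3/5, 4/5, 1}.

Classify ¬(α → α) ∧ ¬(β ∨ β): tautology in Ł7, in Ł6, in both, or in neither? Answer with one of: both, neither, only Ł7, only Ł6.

neither

In Ł7: at α = 0, β = 0 the value is 0 — not a tautology.
In Ł6: at α = 0, β = 0 the value is 0 — not a tautology.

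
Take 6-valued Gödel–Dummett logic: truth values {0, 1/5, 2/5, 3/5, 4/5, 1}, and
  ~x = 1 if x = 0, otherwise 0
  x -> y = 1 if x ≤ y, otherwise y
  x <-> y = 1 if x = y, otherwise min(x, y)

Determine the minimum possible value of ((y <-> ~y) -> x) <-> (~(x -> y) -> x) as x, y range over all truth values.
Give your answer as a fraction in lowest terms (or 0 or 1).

1/5

Take x = 1/5, y = 0:
~y = ~0 = 1
y <-> ~y = 0 <-> 1 = 0
(y <-> ~y) -> x = 0 -> 1/5 = 1
x -> y = 1/5 -> 0 = 0
~(x -> y) = ~0 = 1
~(x -> y) -> x = 1 -> 1/5 = 1/5
((y <-> ~y) -> x) <-> (~(x -> y) -> x) = 1 <-> 1/5 = 1/5
No assignment yields a value below 1/5, so this is the minimum.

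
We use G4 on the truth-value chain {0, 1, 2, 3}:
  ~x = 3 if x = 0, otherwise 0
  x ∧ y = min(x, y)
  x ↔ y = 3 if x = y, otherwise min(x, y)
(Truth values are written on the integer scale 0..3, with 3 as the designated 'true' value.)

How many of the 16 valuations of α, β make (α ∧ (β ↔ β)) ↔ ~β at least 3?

4

α = 0, β = 0 ↦ 0  <
α = 0, β = 1 ↦ 3  ≥
α = 0, β = 2 ↦ 3  ≥
α = 0, β = 3 ↦ 3  ≥
α = 1, β = 0 ↦ 1  <
α = 1, β = 1 ↦ 0  <
α = 1, β = 2 ↦ 0  <
α = 1, β = 3 ↦ 0  <
α = 2, β = 0 ↦ 2  <
α = 2, β = 1 ↦ 0  <
α = 2, β = 2 ↦ 0  <
α = 2, β = 3 ↦ 0  <
α = 3, β = 0 ↦ 3  ≥
α = 3, β = 1 ↦ 0  <
α = 3, β = 2 ↦ 0  <
α = 3, β = 3 ↦ 0  <
So 4 of the 16 assignments meet the threshold.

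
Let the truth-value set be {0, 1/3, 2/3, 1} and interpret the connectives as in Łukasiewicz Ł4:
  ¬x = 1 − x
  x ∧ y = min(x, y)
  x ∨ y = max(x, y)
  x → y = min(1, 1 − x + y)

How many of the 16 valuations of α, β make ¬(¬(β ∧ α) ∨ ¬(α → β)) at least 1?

α = 0, β = 0 ↦ 0  <
α = 0, β = 1/3 ↦ 0  <
α = 0, β = 2/3 ↦ 0  <
α = 0, β = 1 ↦ 0  <
α = 1/3, β = 0 ↦ 0  <
α = 1/3, β = 1/3 ↦ 1/3  <
α = 1/3, β = 2/3 ↦ 1/3  <
α = 1/3, β = 1 ↦ 1/3  <
α = 2/3, β = 0 ↦ 0  <
α = 2/3, β = 1/3 ↦ 1/3  <
α = 2/3, β = 2/3 ↦ 2/3  <
α = 2/3, β = 1 ↦ 2/3  <
α = 1, β = 0 ↦ 0  <
α = 1, β = 1/3 ↦ 1/3  <
α = 1, β = 2/3 ↦ 2/3  <
α = 1, β = 1 ↦ 1  ≥
So 1 of the 16 assignments meets the threshold.

1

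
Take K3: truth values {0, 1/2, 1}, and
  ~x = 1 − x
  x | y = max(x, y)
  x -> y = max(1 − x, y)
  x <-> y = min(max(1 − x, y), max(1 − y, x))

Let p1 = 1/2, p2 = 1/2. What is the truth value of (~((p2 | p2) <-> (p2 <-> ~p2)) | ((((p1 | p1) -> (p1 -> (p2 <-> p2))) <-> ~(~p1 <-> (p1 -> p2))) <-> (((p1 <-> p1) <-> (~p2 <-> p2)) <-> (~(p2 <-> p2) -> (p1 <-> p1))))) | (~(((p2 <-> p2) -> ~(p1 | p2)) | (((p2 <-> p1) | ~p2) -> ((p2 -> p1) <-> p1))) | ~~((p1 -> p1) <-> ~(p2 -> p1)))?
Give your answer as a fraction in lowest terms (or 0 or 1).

1/2

p2 | p2 = 1/2 | 1/2 = 1/2
~p2 = ~1/2 = 1/2
p2 <-> ~p2 = 1/2 <-> 1/2 = 1/2
(p2 | p2) <-> (p2 <-> ~p2) = 1/2 <-> 1/2 = 1/2
~((p2 | p2) <-> (p2 <-> ~p2)) = ~1/2 = 1/2
p1 | p1 = 1/2 | 1/2 = 1/2
p2 <-> p2 = 1/2 <-> 1/2 = 1/2
p1 -> (p2 <-> p2) = 1/2 -> 1/2 = 1/2
(p1 | p1) -> (p1 -> (p2 <-> p2)) = 1/2 -> 1/2 = 1/2
~p1 = ~1/2 = 1/2
p1 -> p2 = 1/2 -> 1/2 = 1/2
~p1 <-> (p1 -> p2) = 1/2 <-> 1/2 = 1/2
~(~p1 <-> (p1 -> p2)) = ~1/2 = 1/2
((p1 | p1) -> (p1 -> (p2 <-> p2))) <-> ~(~p1 <-> (p1 -> p2)) = 1/2 <-> 1/2 = 1/2
p1 <-> p1 = 1/2 <-> 1/2 = 1/2
~p2 = ~1/2 = 1/2
~p2 <-> p2 = 1/2 <-> 1/2 = 1/2
(p1 <-> p1) <-> (~p2 <-> p2) = 1/2 <-> 1/2 = 1/2
p2 <-> p2 = 1/2 <-> 1/2 = 1/2
~(p2 <-> p2) = ~1/2 = 1/2
p1 <-> p1 = 1/2 <-> 1/2 = 1/2
~(p2 <-> p2) -> (p1 <-> p1) = 1/2 -> 1/2 = 1/2
((p1 <-> p1) <-> (~p2 <-> p2)) <-> (~(p2 <-> p2) -> (p1 <-> p1)) = 1/2 <-> 1/2 = 1/2
(((p1 | p1) -> (p1 -> (p2 <-> p2))) <-> ~(~p1 <-> (p1 -> p2))) <-> (((p1 <-> p1) <-> (~p2 <-> p2)) <-> (~(p2 <-> p2) -> (p1 <-> p1))) = 1/2 <-> 1/2 = 1/2
~((p2 | p2) <-> (p2 <-> ~p2)) | ((((p1 | p1) -> (p1 -> (p2 <-> p2))) <-> ~(~p1 <-> (p1 -> p2))) <-> (((p1 <-> p1) <-> (~p2 <-> p2)) <-> (~(p2 <-> p2) -> (p1 <-> p1)))) = 1/2 | 1/2 = 1/2
p2 <-> p2 = 1/2 <-> 1/2 = 1/2
p1 | p2 = 1/2 | 1/2 = 1/2
~(p1 | p2) = ~1/2 = 1/2
(p2 <-> p2) -> ~(p1 | p2) = 1/2 -> 1/2 = 1/2
p2 <-> p1 = 1/2 <-> 1/2 = 1/2
~p2 = ~1/2 = 1/2
(p2 <-> p1) | ~p2 = 1/2 | 1/2 = 1/2
p2 -> p1 = 1/2 -> 1/2 = 1/2
(p2 -> p1) <-> p1 = 1/2 <-> 1/2 = 1/2
((p2 <-> p1) | ~p2) -> ((p2 -> p1) <-> p1) = 1/2 -> 1/2 = 1/2
((p2 <-> p2) -> ~(p1 | p2)) | (((p2 <-> p1) | ~p2) -> ((p2 -> p1) <-> p1)) = 1/2 | 1/2 = 1/2
~(((p2 <-> p2) -> ~(p1 | p2)) | (((p2 <-> p1) | ~p2) -> ((p2 -> p1) <-> p1))) = ~1/2 = 1/2
p1 -> p1 = 1/2 -> 1/2 = 1/2
p2 -> p1 = 1/2 -> 1/2 = 1/2
~(p2 -> p1) = ~1/2 = 1/2
(p1 -> p1) <-> ~(p2 -> p1) = 1/2 <-> 1/2 = 1/2
~((p1 -> p1) <-> ~(p2 -> p1)) = ~1/2 = 1/2
~~((p1 -> p1) <-> ~(p2 -> p1)) = ~1/2 = 1/2
~(((p2 <-> p2) -> ~(p1 | p2)) | (((p2 <-> p1) | ~p2) -> ((p2 -> p1) <-> p1))) | ~~((p1 -> p1) <-> ~(p2 -> p1)) = 1/2 | 1/2 = 1/2
(~((p2 | p2) <-> (p2 <-> ~p2)) | ((((p1 | p1) -> (p1 -> (p2 <-> p2))) <-> ~(~p1 <-> (p1 -> p2))) <-> (((p1 <-> p1) <-> (~p2 <-> p2)) <-> (~(p2 <-> p2) -> (p1 <-> p1))))) | (~(((p2 <-> p2) -> ~(p1 | p2)) | (((p2 <-> p1) | ~p2) -> ((p2 -> p1) <-> p1))) | ~~((p1 -> p1) <-> ~(p2 -> p1))) = 1/2 | 1/2 = 1/2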